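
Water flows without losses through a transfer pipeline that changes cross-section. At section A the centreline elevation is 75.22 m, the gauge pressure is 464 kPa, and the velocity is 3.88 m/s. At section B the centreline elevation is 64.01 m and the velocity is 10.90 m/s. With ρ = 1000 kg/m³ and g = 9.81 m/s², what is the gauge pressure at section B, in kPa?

Pressure head at A: ψ₁ = P₁/(ρg) = 464×1000 / (1000 × 9.81) = 47.30 m.
Velocity heads: v₁²/2g = 3.88²/19.62 = 0.767 m; v₂²/2g = 10.90²/19.62 = 6.056 m.
Total head H = z₁ + ψ₁ + v₁²/2g = 75.22 + 47.30 + 0.767 = 123.29 m.
ψ₂ = H − z₂ − v₂²/2g = 123.29 − 64.01 − 6.056 = 53.22 m.
P₂ = ρgψ₂ = 1000 × 9.81 × 53.22 ≈ 522 kPa.

P₂ ≈ 522 kPa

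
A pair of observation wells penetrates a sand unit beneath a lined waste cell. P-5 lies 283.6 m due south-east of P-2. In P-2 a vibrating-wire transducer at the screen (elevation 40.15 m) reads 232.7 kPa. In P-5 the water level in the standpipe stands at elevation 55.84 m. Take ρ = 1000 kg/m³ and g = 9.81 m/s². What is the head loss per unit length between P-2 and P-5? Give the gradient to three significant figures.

i ≈ 0.0283 m/m

Pressure head at P-2: ψ = P/(ρg) = 232.7×1000 / (1000 × 9.81) = 23.72 m.
Total head at P-2: h = z + ψ = 40.15 + 23.72 = 63.87 m.
Total head at P-5: h = 55.84 m (water level in the piezometer is the total head).
Head difference: h(P-2) − h(P-5) = 63.87 − 55.84 = 8.03 m.
Hydraulic gradient: i = |Δh| / L = 8.03 / 283.6 = 0.0283.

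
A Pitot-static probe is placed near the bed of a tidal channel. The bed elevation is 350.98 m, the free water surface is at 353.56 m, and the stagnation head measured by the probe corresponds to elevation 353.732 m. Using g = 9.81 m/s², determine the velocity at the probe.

v ≈ 1.84 m/s

Near the bed, under hydrostatic conditions, the piezometric head (z + ψ) equals the free-surface elevation, 353.56 m.
Velocity head = total − piezometric = 353.732 − 353.56 = 0.172 m.
v = √(2g·h_v) = √(2 × 9.81 × 0.172) = 1.84 m/s.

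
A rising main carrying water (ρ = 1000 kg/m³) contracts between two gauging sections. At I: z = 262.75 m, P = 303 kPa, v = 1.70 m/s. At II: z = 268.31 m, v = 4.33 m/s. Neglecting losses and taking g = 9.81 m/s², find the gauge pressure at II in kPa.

Pressure head at I: ψ₁ = P₁/(ρg) = 303×1000 / (1000 × 9.81) = 30.89 m.
Velocity heads: v₁²/2g = 1.70²/19.62 = 0.147 m; v₂²/2g = 4.33²/19.62 = 0.956 m.
Total head H = z₁ + ψ₁ + v₁²/2g = 262.75 + 30.89 + 0.147 = 293.79 m.
ψ₂ = H − z₂ − v₂²/2g = 293.79 − 268.31 − 0.956 = 24.52 m.
P₂ = ρgψ₂ = 1000 × 9.81 × 24.52 ≈ 241 kPa.

P₂ ≈ 241 kPa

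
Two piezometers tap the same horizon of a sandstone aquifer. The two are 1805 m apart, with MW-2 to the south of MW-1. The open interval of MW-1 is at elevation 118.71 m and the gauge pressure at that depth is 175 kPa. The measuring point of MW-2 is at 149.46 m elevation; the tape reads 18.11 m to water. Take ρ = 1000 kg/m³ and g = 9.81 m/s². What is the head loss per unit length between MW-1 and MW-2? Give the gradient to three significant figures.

i ≈ 0.00288 m/m

Pressure head at MW-1: ψ = P/(ρg) = 175×1000 / (1000 × 9.81) = 17.84 m.
Total head at MW-1: h = z + ψ = 118.71 + 17.84 = 136.55 m.
Total head at MW-2: h = 149.46 − 18.11 = 131.35 m.
Head difference: h(MW-1) − h(MW-2) = 136.55 − 131.35 = 5.20 m.
Hydraulic gradient: i = |Δh| / L = 5.20 / 1805 = 0.00288.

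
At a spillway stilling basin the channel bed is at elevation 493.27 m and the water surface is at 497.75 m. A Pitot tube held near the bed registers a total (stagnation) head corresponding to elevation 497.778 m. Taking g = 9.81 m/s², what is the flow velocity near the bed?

v ≈ 0.741 m/s

Near the bed, under hydrostatic conditions, the piezometric head (z + ψ) equals the free-surface elevation, 497.75 m.
Velocity head = total − piezometric = 497.778 − 497.75 = 0.028 m.
v = √(2g·h_v) = √(2 × 9.81 × 0.028) = 0.741 m/s.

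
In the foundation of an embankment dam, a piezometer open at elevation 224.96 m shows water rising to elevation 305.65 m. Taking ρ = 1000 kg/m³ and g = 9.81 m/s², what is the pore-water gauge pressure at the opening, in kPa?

Pressure head ψ = h − z = 305.65 − 224.96 = 80.69 m.
P = ρgψ = 1000 × 9.81 × 80.69 = 791569 Pa ≈ 792 kPa.

P ≈ 792 kPa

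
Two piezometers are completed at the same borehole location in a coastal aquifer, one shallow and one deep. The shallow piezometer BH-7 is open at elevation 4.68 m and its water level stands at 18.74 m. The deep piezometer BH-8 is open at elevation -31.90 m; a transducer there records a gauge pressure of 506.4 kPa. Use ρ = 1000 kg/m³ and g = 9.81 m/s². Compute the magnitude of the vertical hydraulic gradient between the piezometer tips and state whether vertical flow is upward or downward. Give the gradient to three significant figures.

Total head at BH-7: h = 18.74 m (water level in the standpipe).
Pressure head at BH-8: ψ = P/(ρg) = 506.4×1000 / (1000 × 9.81) = 51.62 m.
Total head at BH-8: h = z + ψ = -31.90 + 51.62 = 19.72 m.
Δh = h(BH-7) − h(BH-8) = 18.74 − 19.72 = -0.98 m.
Vertical separation Δz = 4.68 − (-31.90) = 36.58 m.
|i_v| = |Δh| / Δz = 0.98 / 36.58 = 0.0268.
Head is higher in the deep piezometer, so vertical flow is upward (discharge condition).

|i_v| ≈ 0.0268; vertical flow is upward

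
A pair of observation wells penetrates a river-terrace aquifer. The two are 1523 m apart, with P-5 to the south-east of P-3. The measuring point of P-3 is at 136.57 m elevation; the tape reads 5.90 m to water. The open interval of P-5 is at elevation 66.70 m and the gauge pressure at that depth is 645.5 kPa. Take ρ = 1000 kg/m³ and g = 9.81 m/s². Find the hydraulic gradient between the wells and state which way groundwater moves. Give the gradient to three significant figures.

i ≈ 0.00120; groundwater flows toward the north-west

Total head at P-3: h = 136.57 − 5.90 = 130.67 m.
Pressure head at P-5: ψ = P/(ρg) = 645.5×1000 / (1000 × 9.81) = 65.80 m.
Total head at P-5: h = z + ψ = 66.70 + 65.80 = 132.50 m.
Head difference: h(P-3) − h(P-5) = 130.67 − 132.50 = -1.83 m.
Hydraulic gradient: i = |Δh| / L = 1.83 / 1523 = 0.00120.
Flow is from higher to lower head: from P-5 toward P-3, i.e. toward the north-west.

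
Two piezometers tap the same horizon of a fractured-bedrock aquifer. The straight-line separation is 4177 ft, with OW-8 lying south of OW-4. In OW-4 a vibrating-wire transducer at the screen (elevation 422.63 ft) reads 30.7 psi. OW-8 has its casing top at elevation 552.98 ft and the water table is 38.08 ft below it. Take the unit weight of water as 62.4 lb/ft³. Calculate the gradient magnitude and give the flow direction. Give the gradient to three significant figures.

Pressure head at OW-4: ψ = 144·P/γ = 144 × 30.7 / 62.4 = 70.85 ft.
Total head at OW-4: h = z + ψ = 422.63 + 70.85 = 493.48 ft.
Total head at OW-8: h = 552.98 − 38.08 = 514.90 ft.
Head difference: h(OW-4) − h(OW-8) = 493.48 − 514.90 = -21.42 ft.
Hydraulic gradient: i = |Δh| / L = 21.42 / 4177 = 0.00513.
Flow is from higher to lower head: from OW-8 toward OW-4, i.e. toward the north.

i ≈ 0.00513; groundwater flows toward the north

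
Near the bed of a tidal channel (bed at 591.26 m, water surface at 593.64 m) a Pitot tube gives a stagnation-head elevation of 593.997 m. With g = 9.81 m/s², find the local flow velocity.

v ≈ 2.65 m/s

Near the bed, under hydrostatic conditions, the piezometric head (z + ψ) equals the free-surface elevation, 593.64 m.
Velocity head = total − piezometric = 593.997 − 593.64 = 0.357 m.
v = √(2g·h_v) = √(2 × 9.81 × 0.357) = 2.65 m/s.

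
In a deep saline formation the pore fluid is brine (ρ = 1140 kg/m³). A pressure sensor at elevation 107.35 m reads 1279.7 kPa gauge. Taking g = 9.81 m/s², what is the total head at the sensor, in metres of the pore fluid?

h ≈ 221.78 m

ψ = P/(ρg) = 1279.7×1000 / (1140 × 9.81) = 114.43 m.
h = z + ψ = 107.35 + 114.43 = 221.78 m.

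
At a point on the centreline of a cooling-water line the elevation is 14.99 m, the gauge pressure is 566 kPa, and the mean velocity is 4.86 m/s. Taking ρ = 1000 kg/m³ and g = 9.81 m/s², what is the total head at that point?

h ≈ 73.89 m

Pressure head ψ = P/(ρg) = 566×1000 / (1000 × 9.81) = 57.70 m.
Velocity head = v²/(2g) = 4.86² / (2 × 9.81) = 1.204 m.
h = z + ψ + v²/(2g) = 14.99 + 57.70 + 1.204 = 73.89 m.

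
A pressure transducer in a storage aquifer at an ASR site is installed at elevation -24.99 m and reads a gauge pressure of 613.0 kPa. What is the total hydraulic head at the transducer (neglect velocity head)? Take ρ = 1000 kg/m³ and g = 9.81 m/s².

h ≈ 37.50 m

ψ = P/(ρg) = 613.0×1000 / (1000 × 9.81) = 62.49 m.
h = z + ψ = -24.99 + 62.49 = 37.50 m.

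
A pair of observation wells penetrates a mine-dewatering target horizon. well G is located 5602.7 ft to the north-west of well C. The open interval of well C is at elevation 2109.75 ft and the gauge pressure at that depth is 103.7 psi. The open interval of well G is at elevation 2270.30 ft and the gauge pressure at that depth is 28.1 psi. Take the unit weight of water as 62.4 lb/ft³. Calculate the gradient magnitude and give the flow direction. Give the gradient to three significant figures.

i ≈ 0.00248; groundwater flows toward the north-west

Pressure head at well C: ψ = 144·P/γ = 144 × 103.7 / 62.4 = 239.31 ft.
Total head at well C: h = z + ψ = 2109.75 + 239.31 = 2349.06 ft.
Pressure head at well G: ψ = 144·P/γ = 144 × 28.1 / 62.4 = 64.85 ft.
Total head at well G: h = z + ψ = 2270.30 + 64.85 = 2335.15 ft.
Head difference: h(well C) − h(well G) = 2349.06 − 2335.15 = 13.91 ft.
Hydraulic gradient: i = |Δh| / L = 13.91 / 5602.7 = 0.00248.
Flow is from higher to lower head: from well C toward well G, i.e. toward the north-west.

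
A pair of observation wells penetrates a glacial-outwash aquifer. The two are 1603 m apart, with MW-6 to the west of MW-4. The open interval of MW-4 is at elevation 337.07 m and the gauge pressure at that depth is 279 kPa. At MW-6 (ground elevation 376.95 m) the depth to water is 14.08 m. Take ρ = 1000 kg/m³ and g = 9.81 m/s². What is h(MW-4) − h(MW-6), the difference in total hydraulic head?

Δh ≈ 2.64 m

Pressure head at MW-4: ψ = P/(ρg) = 279×1000 / (1000 × 9.81) = 28.44 m.
Total head at MW-4: h = z + ψ = 337.07 + 28.44 = 365.51 m.
Total head at MW-6: h = 376.95 − 14.08 = 362.87 m.
Head difference: h(MW-4) − h(MW-6) = 365.51 − 362.87 = 2.64 m.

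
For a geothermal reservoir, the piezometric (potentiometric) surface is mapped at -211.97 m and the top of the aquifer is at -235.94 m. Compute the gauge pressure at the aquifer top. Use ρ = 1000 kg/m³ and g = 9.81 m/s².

Pressure head at the aquifer top: ψ = h − z = -211.97 − (-235.94) = 23.97 m.
P = ρgψ = 1000 × 9.81 × 23.97 = 235146 Pa ≈ 235 kPa.

P ≈ 235 kPa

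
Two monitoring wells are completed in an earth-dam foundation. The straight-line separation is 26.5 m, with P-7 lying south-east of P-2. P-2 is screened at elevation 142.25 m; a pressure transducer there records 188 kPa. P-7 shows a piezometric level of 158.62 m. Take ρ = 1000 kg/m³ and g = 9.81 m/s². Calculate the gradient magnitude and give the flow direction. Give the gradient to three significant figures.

Pressure head at P-2: ψ = P/(ρg) = 188×1000 / (1000 × 9.81) = 19.16 m.
Total head at P-2: h = z + ψ = 142.25 + 19.16 = 161.41 m.
Total head at P-7: h = 158.62 m (water level in the piezometer is the total head).
Head difference: h(P-2) − h(P-7) = 161.41 − 158.62 = 2.79 m.
Hydraulic gradient: i = |Δh| / L = 2.79 / 26.5 = 0.105.
Flow is from higher to lower head: from P-2 toward P-7, i.e. toward the south-east.

i ≈ 0.105; groundwater flows toward the south-east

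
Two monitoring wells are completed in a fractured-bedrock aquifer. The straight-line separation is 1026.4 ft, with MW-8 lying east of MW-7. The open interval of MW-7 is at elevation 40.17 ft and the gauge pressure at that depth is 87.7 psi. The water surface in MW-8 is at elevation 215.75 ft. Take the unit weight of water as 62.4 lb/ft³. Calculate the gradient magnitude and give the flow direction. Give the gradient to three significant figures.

i ≈ 0.0261; groundwater flows toward the east

Pressure head at MW-7: ψ = 144·P/γ = 144 × 87.7 / 62.4 = 202.38 ft.
Total head at MW-7: h = z + ψ = 40.17 + 202.38 = 242.55 ft.
Total head at MW-8: h = 215.75 ft (water level in the piezometer is the total head).
Head difference: h(MW-7) − h(MW-8) = 242.55 − 215.75 = 26.80 ft.
Hydraulic gradient: i = |Δh| / L = 26.80 / 1026.4 = 0.0261.
Flow is from higher to lower head: from MW-7 toward MW-8, i.e. toward the east.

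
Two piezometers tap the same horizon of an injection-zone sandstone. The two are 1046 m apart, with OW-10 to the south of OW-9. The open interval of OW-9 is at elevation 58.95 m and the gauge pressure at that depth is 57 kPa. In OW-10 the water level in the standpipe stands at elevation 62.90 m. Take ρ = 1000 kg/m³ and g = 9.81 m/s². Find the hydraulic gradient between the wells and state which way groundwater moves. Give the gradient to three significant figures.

i ≈ 0.00178; groundwater flows toward the south

Pressure head at OW-9: ψ = P/(ρg) = 57×1000 / (1000 × 9.81) = 5.81 m.
Total head at OW-9: h = z + ψ = 58.95 + 5.81 = 64.76 m.
Total head at OW-10: h = 62.90 m (water level in the piezometer is the total head).
Head difference: h(OW-9) − h(OW-10) = 64.76 − 62.90 = 1.86 m.
Hydraulic gradient: i = |Δh| / L = 1.86 / 1046 = 0.00178.
Flow is from higher to lower head: from OW-9 toward OW-10, i.e. toward the south.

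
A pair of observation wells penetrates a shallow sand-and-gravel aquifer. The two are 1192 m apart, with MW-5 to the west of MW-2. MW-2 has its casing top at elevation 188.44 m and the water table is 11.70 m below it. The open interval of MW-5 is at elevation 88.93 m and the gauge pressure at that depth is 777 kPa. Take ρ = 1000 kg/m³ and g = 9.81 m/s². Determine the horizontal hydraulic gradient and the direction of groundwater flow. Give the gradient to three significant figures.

i ≈ 0.00722; groundwater flows toward the west

Total head at MW-2: h = 188.44 − 11.70 = 176.74 m.
Pressure head at MW-5: ψ = P/(ρg) = 777×1000 / (1000 × 9.81) = 79.20 m.
Total head at MW-5: h = z + ψ = 88.93 + 79.20 = 168.13 m.
Head difference: h(MW-2) − h(MW-5) = 176.74 − 168.13 = 8.61 m.
Hydraulic gradient: i = |Δh| / L = 8.61 / 1192 = 0.00722.
Flow is from higher to lower head: from MW-2 toward MW-5, i.e. toward the west.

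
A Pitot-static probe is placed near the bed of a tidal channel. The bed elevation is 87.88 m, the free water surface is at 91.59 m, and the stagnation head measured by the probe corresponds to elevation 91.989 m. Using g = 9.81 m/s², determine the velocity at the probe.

v ≈ 2.80 m/s

Near the bed, under hydrostatic conditions, the piezometric head (z + ψ) equals the free-surface elevation, 91.59 m.
Velocity head = total − piezometric = 91.989 − 91.59 = 0.399 m.
v = √(2g·h_v) = √(2 × 9.81 × 0.399) = 2.80 m/s.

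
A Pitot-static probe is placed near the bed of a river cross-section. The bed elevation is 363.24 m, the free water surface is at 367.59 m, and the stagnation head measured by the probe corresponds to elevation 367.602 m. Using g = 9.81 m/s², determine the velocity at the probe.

v ≈ 0.485 m/s

Near the bed, under hydrostatic conditions, the piezometric head (z + ψ) equals the free-surface elevation, 367.59 m.
Velocity head = total − piezometric = 367.602 − 367.59 = 0.012 m.
v = √(2g·h_v) = √(2 × 9.81 × 0.012) = 0.485 m/s.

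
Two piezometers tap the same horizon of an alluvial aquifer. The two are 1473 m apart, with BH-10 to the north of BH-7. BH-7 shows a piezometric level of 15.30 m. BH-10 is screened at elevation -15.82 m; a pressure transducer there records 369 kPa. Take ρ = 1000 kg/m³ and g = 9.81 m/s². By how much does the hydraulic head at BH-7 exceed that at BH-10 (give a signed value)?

Total head at BH-7: h = 15.30 m (water level in the piezometer is the total head).
Pressure head at BH-10: ψ = P/(ρg) = 369×1000 / (1000 × 9.81) = 37.61 m.
Total head at BH-10: h = z + ψ = -15.82 + 37.61 = 21.79 m.
Head difference: h(BH-7) − h(BH-10) = 15.30 − 21.79 = -6.49 m.

Δh ≈ -6.49 m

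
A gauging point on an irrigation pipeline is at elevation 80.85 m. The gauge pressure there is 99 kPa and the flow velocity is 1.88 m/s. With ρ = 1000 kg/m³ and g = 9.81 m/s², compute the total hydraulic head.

Pressure head ψ = P/(ρg) = 99×1000 / (1000 × 9.81) = 10.09 m.
Velocity head = v²/(2g) = 1.88² / (2 × 9.81) = 0.180 m.
h = z + ψ + v²/(2g) = 80.85 + 10.09 + 0.180 = 91.12 m.

h ≈ 91.12 m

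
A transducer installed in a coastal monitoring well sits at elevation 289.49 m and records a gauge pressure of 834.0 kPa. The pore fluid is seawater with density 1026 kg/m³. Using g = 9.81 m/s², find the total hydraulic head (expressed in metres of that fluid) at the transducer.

ψ = P/(ρg) = 834.0×1000 / (1026 × 9.81) = 82.86 m.
h = z + ψ = 289.49 + 82.86 = 372.35 m.

h ≈ 372.35 m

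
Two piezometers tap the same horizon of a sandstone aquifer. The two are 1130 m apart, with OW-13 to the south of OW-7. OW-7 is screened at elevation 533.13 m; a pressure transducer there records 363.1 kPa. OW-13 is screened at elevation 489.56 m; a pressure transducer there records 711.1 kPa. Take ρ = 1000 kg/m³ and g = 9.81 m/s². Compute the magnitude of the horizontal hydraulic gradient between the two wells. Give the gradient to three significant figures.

Pressure head at OW-7: ψ = P/(ρg) = 363.1×1000 / (1000 × 9.81) = 37.01 m.
Total head at OW-7: h = z + ψ = 533.13 + 37.01 = 570.14 m.
Pressure head at OW-13: ψ = P/(ρg) = 711.1×1000 / (1000 × 9.81) = 72.49 m.
Total head at OW-13: h = z + ψ = 489.56 + 72.49 = 562.05 m.
Head difference: h(OW-7) − h(OW-13) = 570.14 − 562.05 = 8.09 m.
Hydraulic gradient: i = |Δh| / L = 8.09 / 1130 = 0.00716.

i ≈ 0.00716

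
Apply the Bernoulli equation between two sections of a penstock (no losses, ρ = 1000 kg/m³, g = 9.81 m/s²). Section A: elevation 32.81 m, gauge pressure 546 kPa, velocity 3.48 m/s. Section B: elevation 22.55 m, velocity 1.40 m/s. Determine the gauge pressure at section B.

Pressure head at A: ψ₁ = P₁/(ρg) = 546×1000 / (1000 × 9.81) = 55.66 m.
Velocity heads: v₁²/2g = 3.48²/19.62 = 0.617 m; v₂²/2g = 1.40²/19.62 = 0.100 m.
Total head H = z₁ + ψ₁ + v₁²/2g = 32.81 + 55.66 + 0.617 = 89.09 m.
ψ₂ = H − z₂ − v₂²/2g = 89.09 − 22.55 − 0.100 = 66.44 m.
P₂ = ρgψ₂ = 1000 × 9.81 × 66.44 ≈ 652 kPa.

P₂ ≈ 652 kPa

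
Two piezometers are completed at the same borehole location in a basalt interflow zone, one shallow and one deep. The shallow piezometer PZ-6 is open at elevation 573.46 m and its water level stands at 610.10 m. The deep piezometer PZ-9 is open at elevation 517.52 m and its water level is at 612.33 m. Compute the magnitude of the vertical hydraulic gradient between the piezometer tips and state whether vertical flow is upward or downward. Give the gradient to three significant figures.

Total head at PZ-6: h = 610.10 m (water level in the standpipe).
Total head at PZ-9: h = 612.33 m.
Δh = h(PZ-6) − h(PZ-9) = 610.10 − 612.33 = -2.23 m.
Vertical separation Δz = 573.46 − 517.52 = 55.94 m.
|i_v| = |Δh| / Δz = 2.23 / 55.94 = 0.0399.
Head is higher in the deep piezometer, so vertical flow is upward (discharge condition).

|i_v| ≈ 0.0399; vertical flow is upward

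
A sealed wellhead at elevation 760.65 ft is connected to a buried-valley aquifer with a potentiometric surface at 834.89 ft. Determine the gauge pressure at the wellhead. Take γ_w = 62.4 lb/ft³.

Head above the cap: Δh = 834.89 − 760.65 = 74.24 ft.
P = γΔh/144 = 62.4 × 74.24 / 144 = 32.2 psi.

P ≈ 32.2 psi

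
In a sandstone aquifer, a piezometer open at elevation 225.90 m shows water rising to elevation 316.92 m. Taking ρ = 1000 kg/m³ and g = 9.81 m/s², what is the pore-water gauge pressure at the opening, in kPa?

P ≈ 893 kPa

Pressure head ψ = h − z = 316.92 − 225.90 = 91.02 m.
P = ρgψ = 1000 × 9.81 × 91.02 = 892906 Pa ≈ 893 kPa.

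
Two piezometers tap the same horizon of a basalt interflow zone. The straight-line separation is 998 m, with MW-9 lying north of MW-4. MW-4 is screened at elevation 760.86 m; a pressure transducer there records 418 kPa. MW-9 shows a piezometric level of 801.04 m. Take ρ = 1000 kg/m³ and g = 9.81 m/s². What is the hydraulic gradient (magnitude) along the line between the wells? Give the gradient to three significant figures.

i ≈ 0.00243

Pressure head at MW-4: ψ = P/(ρg) = 418×1000 / (1000 × 9.81) = 42.61 m.
Total head at MW-4: h = z + ψ = 760.86 + 42.61 = 803.47 m.
Total head at MW-9: h = 801.04 m (water level in the piezometer is the total head).
Head difference: h(MW-4) − h(MW-9) = 803.47 − 801.04 = 2.43 m.
Hydraulic gradient: i = |Δh| / L = 2.43 / 998 = 0.00243.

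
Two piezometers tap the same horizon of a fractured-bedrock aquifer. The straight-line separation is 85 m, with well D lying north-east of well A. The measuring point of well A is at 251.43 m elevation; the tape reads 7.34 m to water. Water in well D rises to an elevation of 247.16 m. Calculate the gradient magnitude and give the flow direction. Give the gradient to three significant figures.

Total head at well A: h = 251.43 − 7.34 = 244.09 m.
Total head at well D: h = 247.16 m (water level in the piezometer is the total head).
Head difference: h(well A) − h(well D) = 244.09 − 247.16 = -3.07 m.
Hydraulic gradient: i = |Δh| / L = 3.07 / 85 = 0.0361.
Flow is from higher to lower head: from well D toward well A, i.e. toward the south-west.

i ≈ 0.0361; groundwater flows toward the south-west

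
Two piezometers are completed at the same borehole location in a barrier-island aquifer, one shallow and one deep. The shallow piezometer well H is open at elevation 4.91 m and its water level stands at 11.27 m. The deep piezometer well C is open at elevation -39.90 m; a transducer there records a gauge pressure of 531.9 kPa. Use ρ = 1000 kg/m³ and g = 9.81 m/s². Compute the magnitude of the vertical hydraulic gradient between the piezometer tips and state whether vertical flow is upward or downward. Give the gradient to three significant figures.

Total head at well H: h = 11.27 m (water level in the standpipe).
Pressure head at well C: ψ = P/(ρg) = 531.9×1000 / (1000 × 9.81) = 54.22 m.
Total head at well C: h = z + ψ = -39.90 + 54.22 = 14.32 m.
Δh = h(well H) − h(well C) = 11.27 − 14.32 = -3.05 m.
Vertical separation Δz = 4.91 − (-39.90) = 44.81 m.
|i_v| = |Δh| / Δz = 3.05 / 44.81 = 0.0681.
Head is higher in the deep piezometer, so vertical flow is upward (discharge condition).

|i_v| ≈ 0.0681; vertical flow is upward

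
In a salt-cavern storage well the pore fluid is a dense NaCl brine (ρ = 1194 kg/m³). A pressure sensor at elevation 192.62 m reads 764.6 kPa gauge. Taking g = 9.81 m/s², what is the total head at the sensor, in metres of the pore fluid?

ψ = P/(ρg) = 764.6×1000 / (1194 × 9.81) = 65.28 m.
h = z + ψ = 192.62 + 65.28 = 257.90 m.

h ≈ 257.90 m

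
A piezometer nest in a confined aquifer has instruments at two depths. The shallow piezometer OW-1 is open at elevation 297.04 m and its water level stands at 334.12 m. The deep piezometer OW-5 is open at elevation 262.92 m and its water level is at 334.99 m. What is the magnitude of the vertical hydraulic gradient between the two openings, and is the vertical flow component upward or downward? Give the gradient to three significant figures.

|i_v| ≈ 0.0255; vertical flow is upward

Total head at OW-1: h = 334.12 m (water level in the standpipe).
Total head at OW-5: h = 334.99 m.
Δh = h(OW-1) − h(OW-5) = 334.12 − 334.99 = -0.87 m.
Vertical separation Δz = 297.04 − 262.92 = 34.12 m.
|i_v| = |Δh| / Δz = 0.87 / 34.12 = 0.0255.
Head is higher in the deep piezometer, so vertical flow is upward (discharge condition).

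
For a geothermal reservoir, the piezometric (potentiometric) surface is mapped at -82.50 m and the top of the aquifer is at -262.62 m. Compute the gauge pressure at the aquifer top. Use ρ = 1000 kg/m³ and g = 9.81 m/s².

P ≈ 1770 kPa

Pressure head at the aquifer top: ψ = h − z = -82.50 − (-262.62) = 180.12 m.
P = ρgψ = 1000 × 9.81 × 180.12 = 1766977 Pa ≈ 1770 kPa.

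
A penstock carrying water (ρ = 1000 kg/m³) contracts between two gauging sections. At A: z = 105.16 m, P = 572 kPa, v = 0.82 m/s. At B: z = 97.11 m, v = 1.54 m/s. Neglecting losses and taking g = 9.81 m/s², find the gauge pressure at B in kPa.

Pressure head at A: ψ₁ = P₁/(ρg) = 572×1000 / (1000 × 9.81) = 58.31 m.
Velocity heads: v₁²/2g = 0.82²/19.62 = 0.034 m; v₂²/2g = 1.54²/19.62 = 0.121 m.
Total head H = z₁ + ψ₁ + v₁²/2g = 105.16 + 58.31 + 0.034 = 163.50 m.
ψ₂ = H − z₂ − v₂²/2g = 163.50 − 97.11 − 0.121 = 66.27 m.
P₂ = ρgψ₂ = 1000 × 9.81 × 66.27 ≈ 650 kPa.

P₂ ≈ 650 kPa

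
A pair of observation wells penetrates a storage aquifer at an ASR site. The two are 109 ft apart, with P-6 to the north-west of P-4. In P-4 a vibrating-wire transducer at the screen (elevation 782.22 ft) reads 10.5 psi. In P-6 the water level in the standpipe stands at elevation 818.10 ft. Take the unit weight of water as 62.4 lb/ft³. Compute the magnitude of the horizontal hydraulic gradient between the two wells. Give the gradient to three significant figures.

i ≈ 0.107

Pressure head at P-4: ψ = 144·P/γ = 144 × 10.5 / 62.4 = 24.23 ft.
Total head at P-4: h = z + ψ = 782.22 + 24.23 = 806.45 ft.
Total head at P-6: h = 818.10 ft (water level in the piezometer is the total head).
Head difference: h(P-4) − h(P-6) = 806.45 − 818.10 = -11.65 ft.
Hydraulic gradient: i = |Δh| / L = 11.65 / 109 = 0.107.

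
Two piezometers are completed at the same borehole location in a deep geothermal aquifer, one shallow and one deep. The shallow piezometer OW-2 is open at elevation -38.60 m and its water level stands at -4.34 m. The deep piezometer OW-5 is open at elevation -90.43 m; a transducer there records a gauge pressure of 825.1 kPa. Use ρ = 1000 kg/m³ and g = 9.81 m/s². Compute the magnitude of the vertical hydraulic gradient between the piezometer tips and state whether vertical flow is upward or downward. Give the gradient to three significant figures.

Total head at OW-2: h = -4.34 m (water level in the standpipe).
Pressure head at OW-5: ψ = P/(ρg) = 825.1×1000 / (1000 × 9.81) = 84.11 m.
Total head at OW-5: h = z + ψ = -90.43 + 84.11 = -6.32 m.
Δh = h(OW-2) − h(OW-5) = -4.34 − (-6.32) = 1.98 m.
Vertical separation Δz = -38.60 − (-90.43) = 51.83 m.
|i_v| = |Δh| / Δz = 1.98 / 51.83 = 0.0382.
Head is higher in the shallow piezometer, so vertical flow is downward (recharge condition).

|i_v| ≈ 0.0382; vertical flow is downward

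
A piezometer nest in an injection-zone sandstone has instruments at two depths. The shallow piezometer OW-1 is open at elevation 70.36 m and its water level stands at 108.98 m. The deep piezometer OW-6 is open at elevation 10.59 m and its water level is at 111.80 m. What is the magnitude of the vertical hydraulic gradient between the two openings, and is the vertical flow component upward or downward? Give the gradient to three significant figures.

|i_v| ≈ 0.0472; vertical flow is upward

Total head at OW-1: h = 108.98 m (water level in the standpipe).
Total head at OW-6: h = 111.80 m.
Δh = h(OW-1) − h(OW-6) = 108.98 − 111.80 = -2.82 m.
Vertical separation Δz = 70.36 − 10.59 = 59.77 m.
|i_v| = |Δh| / Δz = 2.82 / 59.77 = 0.0472.
Head is higher in the deep piezometer, so vertical flow is upward (discharge condition).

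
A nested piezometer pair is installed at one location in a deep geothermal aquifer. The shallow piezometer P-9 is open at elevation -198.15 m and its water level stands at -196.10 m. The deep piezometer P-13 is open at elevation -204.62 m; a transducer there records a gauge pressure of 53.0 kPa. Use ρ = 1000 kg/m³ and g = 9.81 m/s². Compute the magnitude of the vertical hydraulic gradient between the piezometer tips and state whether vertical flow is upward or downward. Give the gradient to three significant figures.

Total head at P-9: h = -196.10 m (water level in the standpipe).
Pressure head at P-13: ψ = P/(ρg) = 53.0×1000 / (1000 × 9.81) = 5.40 m.
Total head at P-13: h = z + ψ = -204.62 + 5.40 = -199.22 m.
Δh = h(P-9) − h(P-13) = -196.10 − (-199.22) = 3.12 m.
Vertical separation Δz = -198.15 − (-204.62) = 6.47 m.
|i_v| = |Δh| / Δz = 3.12 / 6.47 = 0.482.
Head is higher in the shallow piezometer, so vertical flow is downward (recharge condition).

|i_v| ≈ 0.482; vertical flow is downward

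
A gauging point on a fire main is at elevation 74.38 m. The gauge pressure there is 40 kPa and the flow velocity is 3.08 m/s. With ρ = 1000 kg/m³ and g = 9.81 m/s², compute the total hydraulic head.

Pressure head ψ = P/(ρg) = 40×1000 / (1000 × 9.81) = 4.08 m.
Velocity head = v²/(2g) = 3.08² / (2 × 9.81) = 0.484 m.
h = z + ψ + v²/(2g) = 74.38 + 4.08 + 0.484 = 78.94 m.

h ≈ 78.94 m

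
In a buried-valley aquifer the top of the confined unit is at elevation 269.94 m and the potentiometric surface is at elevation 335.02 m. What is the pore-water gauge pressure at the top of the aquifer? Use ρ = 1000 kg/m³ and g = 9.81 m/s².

P ≈ 638 kPa

Pressure head at the aquifer top: ψ = h − z = 335.02 − 269.94 = 65.08 m.
P = ρgψ = 1000 × 9.81 × 65.08 = 638435 Pa ≈ 638 kPa.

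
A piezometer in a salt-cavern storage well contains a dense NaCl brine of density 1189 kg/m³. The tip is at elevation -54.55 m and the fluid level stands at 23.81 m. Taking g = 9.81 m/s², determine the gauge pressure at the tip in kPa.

P ≈ 914 kPa

Pressure head ψ = h − z = 23.81 − (-54.55) = 78.36 m.
P = ρgψ = 1189 × 9.81 × 78.36 = 913998 Pa ≈ 914 kPa.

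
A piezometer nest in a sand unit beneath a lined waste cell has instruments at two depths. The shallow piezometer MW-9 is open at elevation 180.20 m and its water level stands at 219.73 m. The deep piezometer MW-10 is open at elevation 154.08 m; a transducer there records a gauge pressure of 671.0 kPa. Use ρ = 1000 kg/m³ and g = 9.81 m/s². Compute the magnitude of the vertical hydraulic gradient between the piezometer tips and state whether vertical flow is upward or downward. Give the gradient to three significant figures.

|i_v| ≈ 0.105; vertical flow is upward

Total head at MW-9: h = 219.73 m (water level in the standpipe).
Pressure head at MW-10: ψ = P/(ρg) = 671.0×1000 / (1000 × 9.81) = 68.40 m.
Total head at MW-10: h = z + ψ = 154.08 + 68.40 = 222.48 m.
Δh = h(MW-9) − h(MW-10) = 219.73 − 222.48 = -2.75 m.
Vertical separation Δz = 180.20 − 154.08 = 26.12 m.
|i_v| = |Δh| / Δz = 2.75 / 26.12 = 0.105.
Head is higher in the deep piezometer, so vertical flow is upward (discharge condition).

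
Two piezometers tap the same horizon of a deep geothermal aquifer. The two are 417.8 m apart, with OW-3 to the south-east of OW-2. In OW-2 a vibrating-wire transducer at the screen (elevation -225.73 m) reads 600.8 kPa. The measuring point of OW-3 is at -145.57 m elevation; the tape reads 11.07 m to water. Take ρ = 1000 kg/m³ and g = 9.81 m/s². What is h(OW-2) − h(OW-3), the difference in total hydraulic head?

Pressure head at OW-2: ψ = P/(ρg) = 600.8×1000 / (1000 × 9.81) = 61.24 m.
Total head at OW-2: h = z + ψ = -225.73 + 61.24 = -164.49 m.
Total head at OW-3: h = -145.57 − 11.07 = -156.64 m.
Head difference: h(OW-2) − h(OW-3) = -164.49 − (-156.64) = -7.85 m.

Δh ≈ -7.85 m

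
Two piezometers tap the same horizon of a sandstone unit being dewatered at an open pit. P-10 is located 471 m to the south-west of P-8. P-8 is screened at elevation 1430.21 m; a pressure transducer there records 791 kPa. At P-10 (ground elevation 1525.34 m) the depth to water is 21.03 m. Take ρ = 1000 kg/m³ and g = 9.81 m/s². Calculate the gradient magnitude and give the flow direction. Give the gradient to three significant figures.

i ≈ 0.0139; groundwater flows toward the south-west

Pressure head at P-8: ψ = P/(ρg) = 791×1000 / (1000 × 9.81) = 80.63 m.
Total head at P-8: h = z + ψ = 1430.21 + 80.63 = 1510.84 m.
Total head at P-10: h = 1525.34 − 21.03 = 1504.31 m.
Head difference: h(P-8) − h(P-10) = 1510.84 − 1504.31 = 6.53 m.
Hydraulic gradient: i = |Δh| / L = 6.53 / 471 = 0.0139.
Flow is from higher to lower head: from P-8 toward P-10, i.e. toward the south-west.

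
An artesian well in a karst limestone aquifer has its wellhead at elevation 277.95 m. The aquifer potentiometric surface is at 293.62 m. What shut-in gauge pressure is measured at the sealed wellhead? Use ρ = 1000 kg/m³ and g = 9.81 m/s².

Head above the cap: Δh = 293.62 − 277.95 = 15.67 m.
P = ρgΔh = 1000 × 9.81 × 15.67 = 153723 Pa ≈ 154 kPa.

P ≈ 154 kPa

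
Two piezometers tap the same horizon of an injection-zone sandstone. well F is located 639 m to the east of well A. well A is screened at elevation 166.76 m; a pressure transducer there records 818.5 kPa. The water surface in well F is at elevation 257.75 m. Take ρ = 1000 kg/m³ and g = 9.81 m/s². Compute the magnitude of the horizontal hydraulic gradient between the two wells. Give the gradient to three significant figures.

i ≈ 0.0118

Pressure head at well A: ψ = P/(ρg) = 818.5×1000 / (1000 × 9.81) = 83.44 m.
Total head at well A: h = z + ψ = 166.76 + 83.44 = 250.20 m.
Total head at well F: h = 257.75 m (water level in the piezometer is the total head).
Head difference: h(well A) − h(well F) = 250.20 − 257.75 = -7.55 m.
Hydraulic gradient: i = |Δh| / L = 7.55 / 639 = 0.0118.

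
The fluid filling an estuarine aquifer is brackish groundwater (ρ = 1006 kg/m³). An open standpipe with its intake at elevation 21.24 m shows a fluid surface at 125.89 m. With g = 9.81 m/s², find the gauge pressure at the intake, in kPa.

Pressure head ψ = h − z = 125.89 − 21.24 = 104.65 m.
P = ρgψ = 1006 × 9.81 × 104.65 = 1032776 Pa ≈ 1030 kPa.

P ≈ 1030 kPa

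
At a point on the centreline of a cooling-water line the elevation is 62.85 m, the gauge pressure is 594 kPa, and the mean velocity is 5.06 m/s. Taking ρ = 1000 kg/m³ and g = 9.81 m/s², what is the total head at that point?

h ≈ 124.71 m

Pressure head ψ = P/(ρg) = 594×1000 / (1000 × 9.81) = 60.55 m.
Velocity head = v²/(2g) = 5.06² / (2 × 9.81) = 1.305 m.
h = z + ψ + v²/(2g) = 62.85 + 60.55 + 1.305 = 124.71 m.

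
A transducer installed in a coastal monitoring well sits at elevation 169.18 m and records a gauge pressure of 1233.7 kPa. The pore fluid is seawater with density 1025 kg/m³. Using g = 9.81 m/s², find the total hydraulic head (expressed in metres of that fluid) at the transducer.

h ≈ 291.87 m

ψ = P/(ρg) = 1233.7×1000 / (1025 × 9.81) = 122.69 m.
h = z + ψ = 169.18 + 122.69 = 291.87 m.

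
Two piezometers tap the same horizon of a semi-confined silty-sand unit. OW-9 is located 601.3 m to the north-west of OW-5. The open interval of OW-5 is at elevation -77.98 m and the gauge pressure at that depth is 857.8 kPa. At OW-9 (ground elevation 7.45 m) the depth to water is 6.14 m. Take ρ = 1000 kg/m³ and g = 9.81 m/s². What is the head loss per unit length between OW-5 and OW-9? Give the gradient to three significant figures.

i ≈ 0.0136 m/m

Pressure head at OW-5: ψ = P/(ρg) = 857.8×1000 / (1000 × 9.81) = 87.44 m.
Total head at OW-5: h = z + ψ = -77.98 + 87.44 = 9.46 m.
Total head at OW-9: h = 7.45 − 6.14 = 1.31 m.
Head difference: h(OW-5) − h(OW-9) = 9.46 − 1.31 = 8.15 m.
Hydraulic gradient: i = |Δh| / L = 8.15 / 601.3 = 0.0136.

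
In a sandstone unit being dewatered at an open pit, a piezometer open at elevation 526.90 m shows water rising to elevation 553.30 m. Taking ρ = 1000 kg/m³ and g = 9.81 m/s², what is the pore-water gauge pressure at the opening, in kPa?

P ≈ 259 kPa

Pressure head ψ = h − z = 553.30 − 526.90 = 26.40 m.
P = ρgψ = 1000 × 9.81 × 26.40 = 258984 Pa ≈ 259 kPa.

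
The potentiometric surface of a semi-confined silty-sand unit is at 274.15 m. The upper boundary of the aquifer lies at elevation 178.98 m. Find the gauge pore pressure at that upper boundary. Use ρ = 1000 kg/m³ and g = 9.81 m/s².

P ≈ 934 kPa

Pressure head at the aquifer top: ψ = h − z = 274.15 − 178.98 = 95.17 m.
P = ρgψ = 1000 × 9.81 × 95.17 = 933618 Pa ≈ 934 kPa.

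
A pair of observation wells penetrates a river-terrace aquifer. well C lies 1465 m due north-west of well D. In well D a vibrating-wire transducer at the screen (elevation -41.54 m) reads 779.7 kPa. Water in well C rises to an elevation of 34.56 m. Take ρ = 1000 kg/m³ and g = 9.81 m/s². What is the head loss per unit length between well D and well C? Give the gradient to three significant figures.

Pressure head at well D: ψ = P/(ρg) = 779.7×1000 / (1000 × 9.81) = 79.48 m.
Total head at well D: h = z + ψ = -41.54 + 79.48 = 37.94 m.
Total head at well C: h = 34.56 m (water level in the piezometer is the total head).
Head difference: h(well D) − h(well C) = 37.94 − 34.56 = 3.38 m.
Hydraulic gradient: i = |Δh| / L = 3.38 / 1465 = 0.00231.

i ≈ 0.00231 m/m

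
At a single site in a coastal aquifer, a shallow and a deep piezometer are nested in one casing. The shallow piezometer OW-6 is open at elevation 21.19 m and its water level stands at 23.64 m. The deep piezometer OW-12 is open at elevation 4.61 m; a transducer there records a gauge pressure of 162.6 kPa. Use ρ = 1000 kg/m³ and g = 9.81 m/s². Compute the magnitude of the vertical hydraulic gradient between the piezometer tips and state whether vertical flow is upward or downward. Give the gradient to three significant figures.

|i_v| ≈ 0.148; vertical flow is downward

Total head at OW-6: h = 23.64 m (water level in the standpipe).
Pressure head at OW-12: ψ = P/(ρg) = 162.6×1000 / (1000 × 9.81) = 16.57 m.
Total head at OW-12: h = z + ψ = 4.61 + 16.57 = 21.18 m.
Δh = h(OW-6) − h(OW-12) = 23.64 − 21.18 = 2.46 m.
Vertical separation Δz = 21.19 − 4.61 = 16.58 m.
|i_v| = |Δh| / Δz = 2.46 / 16.58 = 0.148.
Head is higher in the shallow piezometer, so vertical flow is downward (recharge condition).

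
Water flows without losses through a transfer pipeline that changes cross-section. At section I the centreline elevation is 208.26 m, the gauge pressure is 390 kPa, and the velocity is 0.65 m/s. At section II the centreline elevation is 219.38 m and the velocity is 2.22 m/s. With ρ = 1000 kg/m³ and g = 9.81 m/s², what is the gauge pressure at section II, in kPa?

P₂ ≈ 279 kPa

Pressure head at I: ψ₁ = P₁/(ρg) = 390×1000 / (1000 × 9.81) = 39.76 m.
Velocity heads: v₁²/2g = 0.65²/19.62 = 0.022 m; v₂²/2g = 2.22²/19.62 = 0.251 m.
Total head H = z₁ + ψ₁ + v₁²/2g = 208.26 + 39.76 + 0.022 = 248.04 m.
ψ₂ = H − z₂ − v₂²/2g = 248.04 − 219.38 − 0.251 = 28.41 m.
P₂ = ρgψ₂ = 1000 × 9.81 × 28.41 ≈ 279 kPa.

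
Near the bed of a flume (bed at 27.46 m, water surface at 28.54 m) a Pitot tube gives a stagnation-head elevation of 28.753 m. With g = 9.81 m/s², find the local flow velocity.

Near the bed, under hydrostatic conditions, the piezometric head (z + ψ) equals the free-surface elevation, 28.54 m.
Velocity head = total − piezometric = 28.753 − 28.54 = 0.213 m.
v = √(2g·h_v) = √(2 × 9.81 × 0.213) = 2.04 m/s.

v ≈ 2.04 m/s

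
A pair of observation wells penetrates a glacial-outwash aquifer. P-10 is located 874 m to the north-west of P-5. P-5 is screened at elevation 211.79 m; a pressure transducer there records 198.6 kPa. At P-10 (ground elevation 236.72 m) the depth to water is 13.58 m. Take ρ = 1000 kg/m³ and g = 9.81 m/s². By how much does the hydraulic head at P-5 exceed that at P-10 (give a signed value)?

Pressure head at P-5: ψ = P/(ρg) = 198.6×1000 / (1000 × 9.81) = 20.24 m.
Total head at P-5: h = z + ψ = 211.79 + 20.24 = 232.03 m.
Total head at P-10: h = 236.72 − 13.58 = 223.14 m.
Head difference: h(P-5) − h(P-10) = 232.03 − 223.14 = 8.89 m.

Δh ≈ 8.89 m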